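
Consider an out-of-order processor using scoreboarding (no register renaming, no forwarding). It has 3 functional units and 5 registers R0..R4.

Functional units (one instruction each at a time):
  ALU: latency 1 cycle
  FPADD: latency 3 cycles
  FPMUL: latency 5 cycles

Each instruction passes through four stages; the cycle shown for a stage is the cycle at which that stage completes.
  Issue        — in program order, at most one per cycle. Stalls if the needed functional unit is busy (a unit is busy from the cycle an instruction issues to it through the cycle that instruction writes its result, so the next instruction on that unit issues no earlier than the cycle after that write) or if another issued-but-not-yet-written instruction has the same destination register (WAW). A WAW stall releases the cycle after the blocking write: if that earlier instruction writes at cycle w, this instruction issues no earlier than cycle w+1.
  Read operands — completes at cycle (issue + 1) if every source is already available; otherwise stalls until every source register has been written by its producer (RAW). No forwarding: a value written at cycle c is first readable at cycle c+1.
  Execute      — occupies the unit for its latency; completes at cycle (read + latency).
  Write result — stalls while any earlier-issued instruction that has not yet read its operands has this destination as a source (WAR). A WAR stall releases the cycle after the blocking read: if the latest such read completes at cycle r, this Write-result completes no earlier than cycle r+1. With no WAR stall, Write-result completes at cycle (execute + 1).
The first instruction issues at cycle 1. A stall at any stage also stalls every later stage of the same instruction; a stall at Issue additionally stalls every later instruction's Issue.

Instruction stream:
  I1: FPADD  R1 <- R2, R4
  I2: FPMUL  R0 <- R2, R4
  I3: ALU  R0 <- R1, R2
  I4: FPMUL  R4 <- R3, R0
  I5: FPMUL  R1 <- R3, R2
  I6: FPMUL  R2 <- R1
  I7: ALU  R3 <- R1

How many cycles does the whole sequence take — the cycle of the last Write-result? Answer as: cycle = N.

t=1  I1 dispatched to FPADD
t=2  I1 operands ready; I2 dispatched to FPMUL
t=3  I2 operands ready
t=5  I1 complete
t=6  R1←I1
t=8  I2 complete
t=9  R0←I2
t=10  I3 dispatched to ALU
t=11  I3 operands ready; I4 dispatched to FPMUL
t=12  I3 complete
t=13  R0←I3
t=14  I4 operands ready
t=19  I4 complete
t=20  R4←I4
t=21  I5 dispatched to FPMUL
t=22  I5 operands ready
t=27  I5 complete
t=28  R1←I5
t=29  I6 dispatched to FPMUL
t=30  I6 operands ready; I7 dispatched to ALU
t=31  I7 operands ready
t=32  I7 complete
t=33  R3←I7
t=35  I6 complete
t=36  R2←I6

cycle = 36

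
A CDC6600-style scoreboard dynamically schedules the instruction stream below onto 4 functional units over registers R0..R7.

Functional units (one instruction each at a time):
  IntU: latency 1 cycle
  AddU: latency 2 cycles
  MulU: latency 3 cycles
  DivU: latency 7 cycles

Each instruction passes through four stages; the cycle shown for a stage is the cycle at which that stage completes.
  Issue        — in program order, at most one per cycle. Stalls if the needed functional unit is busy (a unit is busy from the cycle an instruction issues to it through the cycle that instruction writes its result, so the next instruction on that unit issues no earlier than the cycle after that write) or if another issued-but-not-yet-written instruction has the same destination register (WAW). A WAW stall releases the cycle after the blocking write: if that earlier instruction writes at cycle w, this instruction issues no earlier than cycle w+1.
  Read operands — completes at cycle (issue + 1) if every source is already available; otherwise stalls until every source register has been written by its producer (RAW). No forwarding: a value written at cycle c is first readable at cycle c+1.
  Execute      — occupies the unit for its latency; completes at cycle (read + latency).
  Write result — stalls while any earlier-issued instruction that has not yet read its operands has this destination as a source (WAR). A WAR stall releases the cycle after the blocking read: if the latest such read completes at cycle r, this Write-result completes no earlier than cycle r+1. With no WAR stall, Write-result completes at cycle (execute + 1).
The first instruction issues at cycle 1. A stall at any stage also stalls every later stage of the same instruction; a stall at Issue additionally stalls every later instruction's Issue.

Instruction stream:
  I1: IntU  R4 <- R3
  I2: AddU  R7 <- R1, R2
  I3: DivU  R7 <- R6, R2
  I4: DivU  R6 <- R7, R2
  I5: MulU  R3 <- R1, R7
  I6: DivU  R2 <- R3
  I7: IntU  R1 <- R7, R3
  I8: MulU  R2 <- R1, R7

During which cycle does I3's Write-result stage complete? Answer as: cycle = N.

cycle = 16

[I1] 1/2/3/4
[I2] 2/3/5/6
[I3] 7/8/15/16  (WAW R7: wait I2 write@6)
[I4] 17/18/25/26  (struct: DivU busy until I3 writes@16)
[I5] 18/19/22/23
[I6] 27/28/35/36  (struct: DivU busy until I4 writes@26)
[I7] 28/29/30/31
[I8] 37/38/41/42  (WAW R2: wait I6 write@36)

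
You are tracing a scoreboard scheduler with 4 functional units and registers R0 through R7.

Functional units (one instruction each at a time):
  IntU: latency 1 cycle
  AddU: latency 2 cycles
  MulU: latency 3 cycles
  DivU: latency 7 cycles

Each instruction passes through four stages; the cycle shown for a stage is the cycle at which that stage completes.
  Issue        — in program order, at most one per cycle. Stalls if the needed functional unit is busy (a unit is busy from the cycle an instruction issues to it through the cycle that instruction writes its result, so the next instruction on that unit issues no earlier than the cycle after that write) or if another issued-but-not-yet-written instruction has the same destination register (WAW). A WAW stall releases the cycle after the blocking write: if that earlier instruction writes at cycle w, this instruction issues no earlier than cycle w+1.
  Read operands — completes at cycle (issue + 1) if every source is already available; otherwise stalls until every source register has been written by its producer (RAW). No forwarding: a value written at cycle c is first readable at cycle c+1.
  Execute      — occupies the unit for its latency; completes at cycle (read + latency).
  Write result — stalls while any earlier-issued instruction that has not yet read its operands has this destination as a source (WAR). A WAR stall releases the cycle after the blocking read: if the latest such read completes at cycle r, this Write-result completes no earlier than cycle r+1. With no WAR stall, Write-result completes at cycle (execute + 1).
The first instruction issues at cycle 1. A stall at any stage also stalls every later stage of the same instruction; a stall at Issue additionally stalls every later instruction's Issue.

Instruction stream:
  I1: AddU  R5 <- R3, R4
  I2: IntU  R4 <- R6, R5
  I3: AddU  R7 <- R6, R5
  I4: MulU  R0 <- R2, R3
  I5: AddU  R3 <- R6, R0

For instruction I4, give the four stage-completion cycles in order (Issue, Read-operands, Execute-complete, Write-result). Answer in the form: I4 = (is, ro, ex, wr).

c1: I1→AddU
c2: I1 RO; I2→IntU
c4: I1 EX
c5: I1 WR R5
c6: I2 RO; I3→AddU
c7: I2 EX; I3 RO; I4→MulU
c8: I2 WR R4; I4 RO
c9: I3 EX
c10: I3 WR R7
c11: I4 EX; I5→AddU
c12: I4 WR R0
c13: I5 RO
c15: I5 EX
c16: I5 WR R3

I4 = (7, 8, 11, 12)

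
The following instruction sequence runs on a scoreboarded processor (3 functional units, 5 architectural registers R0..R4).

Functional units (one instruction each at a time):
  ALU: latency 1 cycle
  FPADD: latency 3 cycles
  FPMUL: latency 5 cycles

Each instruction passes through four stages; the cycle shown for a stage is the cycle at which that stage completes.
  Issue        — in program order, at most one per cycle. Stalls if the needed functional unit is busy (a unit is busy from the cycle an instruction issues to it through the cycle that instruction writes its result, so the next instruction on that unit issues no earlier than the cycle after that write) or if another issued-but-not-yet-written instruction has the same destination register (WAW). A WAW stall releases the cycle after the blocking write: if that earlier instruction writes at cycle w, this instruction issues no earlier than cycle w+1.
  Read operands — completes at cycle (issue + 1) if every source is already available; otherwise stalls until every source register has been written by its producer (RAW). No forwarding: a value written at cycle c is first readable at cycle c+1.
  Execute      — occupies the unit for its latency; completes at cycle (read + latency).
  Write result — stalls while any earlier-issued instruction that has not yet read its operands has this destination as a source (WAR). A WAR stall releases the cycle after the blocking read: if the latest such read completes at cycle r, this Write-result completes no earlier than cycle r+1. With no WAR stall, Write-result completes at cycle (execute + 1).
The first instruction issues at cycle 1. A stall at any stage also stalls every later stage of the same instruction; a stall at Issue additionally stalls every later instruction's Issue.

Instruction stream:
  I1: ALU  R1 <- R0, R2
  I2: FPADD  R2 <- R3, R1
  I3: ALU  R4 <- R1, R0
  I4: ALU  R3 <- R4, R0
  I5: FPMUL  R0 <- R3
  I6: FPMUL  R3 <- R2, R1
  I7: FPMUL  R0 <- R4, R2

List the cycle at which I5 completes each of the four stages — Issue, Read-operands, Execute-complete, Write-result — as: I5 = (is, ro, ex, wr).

I5 = (10, 13, 18, 19)

  I1 | 1 | 2 | 3 | 4
  I2 | 2 | 5 | 8 | 9   RAW R1: wait I1 write@4
  I3 | 5 | 6 | 7 | 8   struct: ALU busy until I1 writes@4
  I4 | 9 | 10 | 11 | 12   struct: ALU busy until I3 writes@8
  I5 | 10 | 13 | 18 | 19   RAW R3: wait I4 write@12
  I6 | 20 | 21 | 26 | 27   struct: FPMUL busy until I5 writes@19
  I7 | 28 | 29 | 34 | 35   struct: FPMUL busy until I6 writes@27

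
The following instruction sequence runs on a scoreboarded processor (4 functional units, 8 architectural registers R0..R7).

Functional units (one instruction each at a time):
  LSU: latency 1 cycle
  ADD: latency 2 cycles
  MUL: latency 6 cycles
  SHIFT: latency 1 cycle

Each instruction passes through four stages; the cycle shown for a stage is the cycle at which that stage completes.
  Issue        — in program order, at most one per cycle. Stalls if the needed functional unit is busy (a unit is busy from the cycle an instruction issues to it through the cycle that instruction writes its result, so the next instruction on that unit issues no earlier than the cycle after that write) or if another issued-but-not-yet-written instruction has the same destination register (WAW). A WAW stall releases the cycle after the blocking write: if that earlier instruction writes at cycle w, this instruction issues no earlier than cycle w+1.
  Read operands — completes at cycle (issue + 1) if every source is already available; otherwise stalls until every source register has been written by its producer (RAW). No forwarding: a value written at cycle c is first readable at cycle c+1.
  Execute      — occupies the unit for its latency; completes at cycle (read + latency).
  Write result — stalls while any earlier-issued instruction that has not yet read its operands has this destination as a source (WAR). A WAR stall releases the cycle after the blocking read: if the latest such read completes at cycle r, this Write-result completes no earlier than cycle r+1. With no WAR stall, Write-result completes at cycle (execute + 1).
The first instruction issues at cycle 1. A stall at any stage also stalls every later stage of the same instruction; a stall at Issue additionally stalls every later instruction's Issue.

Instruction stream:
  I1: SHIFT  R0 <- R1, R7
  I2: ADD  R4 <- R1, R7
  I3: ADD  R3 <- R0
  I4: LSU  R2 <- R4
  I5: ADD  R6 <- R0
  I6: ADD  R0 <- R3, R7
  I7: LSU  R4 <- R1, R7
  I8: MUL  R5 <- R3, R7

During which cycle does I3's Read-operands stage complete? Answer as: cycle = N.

cycle = 8

[1] I1→SHIFT
[2] I1 RO; I2→ADD
[3] I1 EX; I2 RO
[4] I1 WR R0
[5] I2 EX
[6] I2 WR R4
[7] I3→ADD
[8] I3 RO; I4→LSU
[9] I4 RO
[10] I3 EX; I4 EX
[11] I3 WR R3; I4 WR R2
[12] I5→ADD
[13] I5 RO
[15] I5 EX
[16] I5 WR R6
[17] I6→ADD
[18] I6 RO; I7→LSU
[19] I7 RO; I8→MUL
[20] I6 EX; I7 EX; I8 RO
[21] I6 WR R0; I7 WR R4
[26] I8 EX
[27] I8 WR R5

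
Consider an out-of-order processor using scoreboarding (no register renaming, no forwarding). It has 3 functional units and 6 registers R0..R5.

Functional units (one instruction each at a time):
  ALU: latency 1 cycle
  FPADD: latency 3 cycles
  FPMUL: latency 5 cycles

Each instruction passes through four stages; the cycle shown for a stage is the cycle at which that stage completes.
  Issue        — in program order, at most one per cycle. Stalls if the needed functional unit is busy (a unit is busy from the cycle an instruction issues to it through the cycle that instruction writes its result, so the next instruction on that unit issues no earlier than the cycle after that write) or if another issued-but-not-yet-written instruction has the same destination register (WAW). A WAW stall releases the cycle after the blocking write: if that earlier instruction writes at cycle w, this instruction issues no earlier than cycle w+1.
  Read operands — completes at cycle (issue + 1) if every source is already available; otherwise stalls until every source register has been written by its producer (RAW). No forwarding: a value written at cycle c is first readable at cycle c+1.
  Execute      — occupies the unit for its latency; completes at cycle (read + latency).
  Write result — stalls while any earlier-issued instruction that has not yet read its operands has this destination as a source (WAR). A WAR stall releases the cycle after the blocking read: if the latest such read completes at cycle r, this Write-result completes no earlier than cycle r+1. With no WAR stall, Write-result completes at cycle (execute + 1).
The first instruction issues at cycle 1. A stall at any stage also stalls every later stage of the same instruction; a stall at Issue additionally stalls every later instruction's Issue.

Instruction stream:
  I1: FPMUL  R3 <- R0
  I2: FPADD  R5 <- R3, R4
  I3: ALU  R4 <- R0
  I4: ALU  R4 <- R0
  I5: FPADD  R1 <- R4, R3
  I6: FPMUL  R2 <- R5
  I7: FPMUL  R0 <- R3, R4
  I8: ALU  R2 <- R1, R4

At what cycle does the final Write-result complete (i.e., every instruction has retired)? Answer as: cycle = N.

cycle = 30

c1: I1 issues→FPMUL
c2: I1 reads; I2 issues→FPADD
c3: I3 issues→ALU
c4: I3 reads
c5: I3 exec-done
c7: I1 exec-done
c8: I1 writes R3
c9: I2 reads
c10: I3 writes R4
c11: I4 issues→ALU
c12: I2 exec-done; I4 reads
c13: I2 writes R5; I4 exec-done
c14: I4 writes R4; I5 issues→FPADD
c15: I5 reads; I6 issues→FPMUL
c16: I6 reads
c18: I5 exec-done
c19: I5 writes R1
c21: I6 exec-done
c22: I6 writes R2
c23: I7 issues→FPMUL
c24: I7 reads; I8 issues→ALU
c25: I8 reads
c26: I8 exec-done
c27: I8 writes R2
c29: I7 exec-done
c30: I7 writes R0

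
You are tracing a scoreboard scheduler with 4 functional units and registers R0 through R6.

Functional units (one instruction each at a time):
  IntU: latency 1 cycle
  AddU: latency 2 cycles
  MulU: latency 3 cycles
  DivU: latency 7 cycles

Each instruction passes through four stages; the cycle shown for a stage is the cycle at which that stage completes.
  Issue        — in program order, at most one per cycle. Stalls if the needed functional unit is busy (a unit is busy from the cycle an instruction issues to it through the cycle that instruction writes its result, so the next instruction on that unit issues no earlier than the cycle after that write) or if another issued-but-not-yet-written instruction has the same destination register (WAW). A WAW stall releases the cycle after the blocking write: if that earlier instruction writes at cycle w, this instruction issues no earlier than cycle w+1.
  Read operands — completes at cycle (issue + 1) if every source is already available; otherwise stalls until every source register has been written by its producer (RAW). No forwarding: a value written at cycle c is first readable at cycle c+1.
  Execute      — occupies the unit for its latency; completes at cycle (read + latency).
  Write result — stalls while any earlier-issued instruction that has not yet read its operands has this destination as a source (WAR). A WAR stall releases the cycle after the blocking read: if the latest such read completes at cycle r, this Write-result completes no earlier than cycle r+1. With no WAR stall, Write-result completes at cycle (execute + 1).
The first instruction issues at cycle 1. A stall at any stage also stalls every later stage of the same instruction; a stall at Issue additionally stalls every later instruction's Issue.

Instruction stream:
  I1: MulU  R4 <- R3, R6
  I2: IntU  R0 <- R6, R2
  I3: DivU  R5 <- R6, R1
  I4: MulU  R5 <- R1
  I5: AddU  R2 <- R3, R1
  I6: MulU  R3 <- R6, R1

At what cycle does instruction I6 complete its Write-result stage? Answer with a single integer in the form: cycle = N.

I1: IS=1 RO=2 EX=5 WR=6
I2: IS=2 RO=3 EX=4 WR=5
I3: IS=3 RO=4 EX=11 WR=12
I4: IS=13 RO=14 EX=17 WR=18  [WAW R5: wait I3 write@12]
I5: IS=14 RO=15 EX=17 WR=18
I6: IS=19 RO=20 EX=23 WR=24  [struct: MulU busy until I4 writes@18]

cycle = 24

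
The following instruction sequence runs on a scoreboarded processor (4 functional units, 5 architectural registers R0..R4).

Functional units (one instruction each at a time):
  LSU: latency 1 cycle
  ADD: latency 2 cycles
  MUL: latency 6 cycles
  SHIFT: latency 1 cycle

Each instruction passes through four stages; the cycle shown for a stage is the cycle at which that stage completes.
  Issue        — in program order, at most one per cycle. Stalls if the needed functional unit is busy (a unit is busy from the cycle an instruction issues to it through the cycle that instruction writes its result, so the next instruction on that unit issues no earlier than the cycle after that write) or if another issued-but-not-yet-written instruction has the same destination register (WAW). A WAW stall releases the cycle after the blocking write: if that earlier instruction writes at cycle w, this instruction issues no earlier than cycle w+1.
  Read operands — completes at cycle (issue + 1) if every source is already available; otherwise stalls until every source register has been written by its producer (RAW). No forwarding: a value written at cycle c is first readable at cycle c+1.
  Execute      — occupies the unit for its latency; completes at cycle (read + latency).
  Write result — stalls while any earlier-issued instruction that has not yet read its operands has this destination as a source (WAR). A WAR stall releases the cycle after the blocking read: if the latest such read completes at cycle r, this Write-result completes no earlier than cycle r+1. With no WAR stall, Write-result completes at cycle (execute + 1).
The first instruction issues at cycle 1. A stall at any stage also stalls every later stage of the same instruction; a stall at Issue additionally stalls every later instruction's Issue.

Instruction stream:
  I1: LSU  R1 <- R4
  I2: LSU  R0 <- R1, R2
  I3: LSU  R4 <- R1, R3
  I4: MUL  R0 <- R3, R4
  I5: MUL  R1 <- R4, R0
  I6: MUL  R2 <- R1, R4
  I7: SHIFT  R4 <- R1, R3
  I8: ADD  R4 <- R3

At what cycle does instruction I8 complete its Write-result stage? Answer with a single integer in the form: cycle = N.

cycle = 39

c1: I1 issues→LSU
c2: I1 reads
c3: I1 exec-done
c4: I1 writes R1
c5: I2 issues→LSU
c6: I2 reads
c7: I2 exec-done
c8: I2 writes R0
c9: I3 issues→LSU
c10: I3 reads · I4 issues→MUL
c11: I3 exec-done
c12: I3 writes R4
c13: I4 reads
c19: I4 exec-done
c20: I4 writes R0
c21: I5 issues→MUL
c22: I5 reads
c28: I5 exec-done
c29: I5 writes R1
c30: I6 issues→MUL
c31: I6 reads · I7 issues→SHIFT
c32: I7 reads
c33: I7 exec-done
c34: I7 writes R4
c35: I8 issues→ADD
c36: I8 reads
c37: I6 exec-done
c38: I6 writes R2 · I8 exec-done
c39: I8 writes R4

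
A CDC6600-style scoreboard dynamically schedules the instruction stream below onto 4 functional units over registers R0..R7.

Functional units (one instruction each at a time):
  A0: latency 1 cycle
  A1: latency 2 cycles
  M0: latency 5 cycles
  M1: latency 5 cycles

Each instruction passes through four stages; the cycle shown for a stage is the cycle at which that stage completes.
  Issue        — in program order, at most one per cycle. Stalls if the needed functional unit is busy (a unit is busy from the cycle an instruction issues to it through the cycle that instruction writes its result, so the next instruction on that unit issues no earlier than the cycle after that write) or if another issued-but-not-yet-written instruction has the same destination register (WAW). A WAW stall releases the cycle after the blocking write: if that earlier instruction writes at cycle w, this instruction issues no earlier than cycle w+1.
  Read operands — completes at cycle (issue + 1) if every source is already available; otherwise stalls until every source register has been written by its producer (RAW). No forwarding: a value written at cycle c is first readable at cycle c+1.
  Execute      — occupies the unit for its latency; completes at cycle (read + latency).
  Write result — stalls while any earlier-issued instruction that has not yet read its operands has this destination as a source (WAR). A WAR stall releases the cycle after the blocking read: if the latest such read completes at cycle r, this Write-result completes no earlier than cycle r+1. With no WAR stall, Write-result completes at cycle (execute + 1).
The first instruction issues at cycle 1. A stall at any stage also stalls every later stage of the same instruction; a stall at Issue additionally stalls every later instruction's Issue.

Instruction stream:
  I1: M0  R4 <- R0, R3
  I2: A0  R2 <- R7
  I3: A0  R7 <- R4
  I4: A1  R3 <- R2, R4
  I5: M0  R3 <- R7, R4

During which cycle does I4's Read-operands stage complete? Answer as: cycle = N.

I1 -> (1, 2, 7, 8)
I2 -> (2, 3, 4, 5)
I3 -> (6, 9, 10, 11)  // struct: A0 busy until I2 writes@5, RAW R4: wait I1 write@8
I4 -> (7, 9, 11, 12)  // RAW R4: wait I1 write@8
I5 -> (13, 14, 19, 20)  // WAW R3: wait I4 write@12

cycle = 9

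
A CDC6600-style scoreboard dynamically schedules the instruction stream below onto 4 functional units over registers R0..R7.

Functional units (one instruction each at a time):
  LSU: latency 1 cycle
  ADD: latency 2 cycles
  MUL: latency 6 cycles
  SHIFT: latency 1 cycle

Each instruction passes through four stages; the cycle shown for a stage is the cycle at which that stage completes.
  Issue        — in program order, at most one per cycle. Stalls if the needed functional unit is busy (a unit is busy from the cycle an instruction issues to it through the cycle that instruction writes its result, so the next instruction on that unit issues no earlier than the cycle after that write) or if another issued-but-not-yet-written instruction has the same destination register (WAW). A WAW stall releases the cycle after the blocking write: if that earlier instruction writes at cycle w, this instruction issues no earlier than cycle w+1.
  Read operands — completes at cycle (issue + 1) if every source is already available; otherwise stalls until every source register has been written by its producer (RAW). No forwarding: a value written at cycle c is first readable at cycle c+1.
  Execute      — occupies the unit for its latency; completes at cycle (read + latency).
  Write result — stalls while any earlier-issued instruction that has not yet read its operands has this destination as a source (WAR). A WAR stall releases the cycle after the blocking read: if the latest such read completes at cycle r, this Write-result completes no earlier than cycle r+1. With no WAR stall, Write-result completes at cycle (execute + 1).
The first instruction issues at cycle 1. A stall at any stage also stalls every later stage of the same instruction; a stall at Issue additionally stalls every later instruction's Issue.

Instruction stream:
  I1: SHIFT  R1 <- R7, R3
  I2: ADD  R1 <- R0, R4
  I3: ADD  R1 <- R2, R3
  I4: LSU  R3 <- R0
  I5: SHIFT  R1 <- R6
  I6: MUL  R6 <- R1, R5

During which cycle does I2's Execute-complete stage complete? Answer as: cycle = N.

cycle 1: I1 dispatched to SHIFT
cycle 2: I1 operands ready
cycle 3: I1 complete
cycle 4: R1←I1
cycle 5: I2 dispatched to ADD
cycle 6: I2 operands ready
cycle 8: I2 complete
cycle 9: R1←I2
cycle 10: I3 dispatched to ADD
cycle 11: I3 operands ready; I4 dispatched to LSU
cycle 12: I4 operands ready
cycle 13: I3 complete; I4 complete
cycle 14: R1←I3; R3←I4
cycle 15: I5 dispatched to SHIFT
cycle 16: I5 operands ready; I6 dispatched to MUL
cycle 17: I5 complete
cycle 18: R1←I5
cycle 19: I6 operands ready
cycle 25: I6 complete
cycle 26: R6←I6

cycle = 8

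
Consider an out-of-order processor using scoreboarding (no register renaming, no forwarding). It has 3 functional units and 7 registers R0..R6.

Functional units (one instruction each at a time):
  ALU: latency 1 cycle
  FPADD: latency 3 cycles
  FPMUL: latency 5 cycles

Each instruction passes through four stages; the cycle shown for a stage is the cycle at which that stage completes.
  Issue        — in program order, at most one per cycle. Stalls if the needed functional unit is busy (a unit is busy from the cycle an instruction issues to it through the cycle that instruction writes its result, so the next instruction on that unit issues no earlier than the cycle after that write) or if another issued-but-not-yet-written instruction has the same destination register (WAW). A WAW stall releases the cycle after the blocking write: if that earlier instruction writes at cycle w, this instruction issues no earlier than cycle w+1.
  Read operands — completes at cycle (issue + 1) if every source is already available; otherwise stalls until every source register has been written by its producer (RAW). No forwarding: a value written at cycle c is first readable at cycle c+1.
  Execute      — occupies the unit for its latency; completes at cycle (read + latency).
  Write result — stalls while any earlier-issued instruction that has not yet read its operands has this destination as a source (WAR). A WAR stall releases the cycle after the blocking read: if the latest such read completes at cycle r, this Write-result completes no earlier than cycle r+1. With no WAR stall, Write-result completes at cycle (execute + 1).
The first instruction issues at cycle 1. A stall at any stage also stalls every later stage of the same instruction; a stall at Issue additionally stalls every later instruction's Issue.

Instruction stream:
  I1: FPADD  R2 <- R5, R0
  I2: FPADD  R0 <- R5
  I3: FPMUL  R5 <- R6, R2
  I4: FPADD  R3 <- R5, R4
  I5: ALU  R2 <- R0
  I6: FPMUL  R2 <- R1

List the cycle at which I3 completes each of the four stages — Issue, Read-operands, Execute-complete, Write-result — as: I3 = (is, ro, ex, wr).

I3 = (8, 9, 14, 15)

[1] issue I1 (FPADD)
[2] I1 read-ops
[5] I1 finished on FPADD
[6] I1→R2
[7] issue I2 (FPADD)
[8] I2 read-ops · issue I3 (FPMUL)
[9] I3 read-ops
[11] I2 finished on FPADD
[12] I2→R0
[13] issue I4 (FPADD)
[14] I3 finished on FPMUL · issue I5 (ALU)
[15] I3→R5 · I5 read-ops
[16] I4 read-ops · I5 finished on ALU
[17] I5→R2
[18] issue I6 (FPMUL)
[19] I4 finished on FPADD · I6 read-ops
[20] I4→R3
[24] I6 finished on FPMUL
[25] I6→R2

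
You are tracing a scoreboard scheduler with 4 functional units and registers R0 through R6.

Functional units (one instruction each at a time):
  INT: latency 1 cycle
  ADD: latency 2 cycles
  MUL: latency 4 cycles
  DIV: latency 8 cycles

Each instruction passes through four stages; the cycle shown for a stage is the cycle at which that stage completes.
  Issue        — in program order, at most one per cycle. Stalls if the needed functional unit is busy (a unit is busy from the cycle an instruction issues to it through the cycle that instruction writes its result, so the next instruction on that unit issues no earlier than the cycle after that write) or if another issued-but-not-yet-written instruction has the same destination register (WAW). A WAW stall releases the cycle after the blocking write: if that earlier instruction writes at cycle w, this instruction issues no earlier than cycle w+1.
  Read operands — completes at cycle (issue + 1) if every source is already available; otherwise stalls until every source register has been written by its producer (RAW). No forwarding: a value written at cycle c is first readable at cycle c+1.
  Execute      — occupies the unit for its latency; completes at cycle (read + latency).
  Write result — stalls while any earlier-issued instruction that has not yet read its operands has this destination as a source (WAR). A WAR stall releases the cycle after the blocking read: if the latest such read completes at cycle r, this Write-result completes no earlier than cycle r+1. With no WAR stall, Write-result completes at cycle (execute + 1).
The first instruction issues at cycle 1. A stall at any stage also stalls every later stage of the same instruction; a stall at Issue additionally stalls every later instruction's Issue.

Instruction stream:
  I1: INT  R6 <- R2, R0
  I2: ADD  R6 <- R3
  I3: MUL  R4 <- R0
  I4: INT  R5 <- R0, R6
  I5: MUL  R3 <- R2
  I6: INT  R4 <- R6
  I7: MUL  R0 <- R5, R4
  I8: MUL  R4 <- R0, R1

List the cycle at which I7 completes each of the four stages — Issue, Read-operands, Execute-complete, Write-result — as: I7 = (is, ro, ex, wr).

I7 = (20, 21, 25, 26)

t=1  I1→INT
t=2  I1 RO
t=3  I1 EX
t=4  I1 WR R6
t=5  I2→ADD
t=6  I2 RO, I3→MUL
t=7  I3 RO, I4→INT
t=8  I2 EX
t=9  I2 WR R6
t=10  I4 RO
t=11  I3 EX, I4 EX
t=12  I3 WR R4, I4 WR R5
t=13  I5→MUL
t=14  I5 RO, I6→INT
t=15  I6 RO
t=16  I6 EX
t=17  I6 WR R4
t=18  I5 EX
t=19  I5 WR R3
t=20  I7→MUL
t=21  I7 RO
t=25  I7 EX
t=26  I7 WR R0
t=27  I8→MUL
t=28  I8 RO
t=32  I8 EX
t=33  I8 WR R4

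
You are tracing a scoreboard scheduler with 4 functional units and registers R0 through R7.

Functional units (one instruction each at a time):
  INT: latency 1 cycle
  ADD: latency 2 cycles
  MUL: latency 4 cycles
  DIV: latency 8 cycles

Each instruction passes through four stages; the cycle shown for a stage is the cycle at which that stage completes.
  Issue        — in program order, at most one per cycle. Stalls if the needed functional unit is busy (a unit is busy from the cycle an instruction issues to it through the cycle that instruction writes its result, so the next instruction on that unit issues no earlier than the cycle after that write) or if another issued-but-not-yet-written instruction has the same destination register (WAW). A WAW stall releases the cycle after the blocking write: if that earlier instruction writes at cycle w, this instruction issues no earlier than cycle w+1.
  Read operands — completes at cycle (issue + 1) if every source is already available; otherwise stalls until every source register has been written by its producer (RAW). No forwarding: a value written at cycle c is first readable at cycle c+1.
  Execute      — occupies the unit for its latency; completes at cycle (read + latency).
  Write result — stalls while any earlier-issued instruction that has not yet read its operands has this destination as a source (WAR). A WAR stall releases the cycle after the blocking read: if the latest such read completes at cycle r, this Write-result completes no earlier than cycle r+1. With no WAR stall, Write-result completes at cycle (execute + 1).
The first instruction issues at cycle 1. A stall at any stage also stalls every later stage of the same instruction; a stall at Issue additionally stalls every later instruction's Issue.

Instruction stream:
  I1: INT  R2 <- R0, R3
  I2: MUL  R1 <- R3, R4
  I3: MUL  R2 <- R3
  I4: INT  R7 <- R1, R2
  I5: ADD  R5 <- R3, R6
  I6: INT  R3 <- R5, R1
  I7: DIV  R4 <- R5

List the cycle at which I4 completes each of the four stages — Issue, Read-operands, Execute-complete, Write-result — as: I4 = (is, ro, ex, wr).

t=1  issue I1 (INT)
t=2  I1 read-ops; issue I2 (MUL)
t=3  I1 finished on INT; I2 read-ops
t=4  I1→R2
t=7  I2 finished on MUL
t=8  I2→R1
t=9  issue I3 (MUL)
t=10  I3 read-ops; issue I4 (INT)
t=11  issue I5 (ADD)
t=12  I5 read-ops
t=14  I3 finished on MUL; I5 finished on ADD
t=15  I3→R2; I5→R5
t=16  I4 read-ops
t=17  I4 finished on INT
t=18  I4→R7
t=19  issue I6 (INT)
t=20  I6 read-ops; issue I7 (DIV)
t=21  I6 finished on INT; I7 read-ops
t=22  I6→R3
t=29  I7 finished on DIV
t=30  I7→R4

I4 = (10, 16, 17, 18)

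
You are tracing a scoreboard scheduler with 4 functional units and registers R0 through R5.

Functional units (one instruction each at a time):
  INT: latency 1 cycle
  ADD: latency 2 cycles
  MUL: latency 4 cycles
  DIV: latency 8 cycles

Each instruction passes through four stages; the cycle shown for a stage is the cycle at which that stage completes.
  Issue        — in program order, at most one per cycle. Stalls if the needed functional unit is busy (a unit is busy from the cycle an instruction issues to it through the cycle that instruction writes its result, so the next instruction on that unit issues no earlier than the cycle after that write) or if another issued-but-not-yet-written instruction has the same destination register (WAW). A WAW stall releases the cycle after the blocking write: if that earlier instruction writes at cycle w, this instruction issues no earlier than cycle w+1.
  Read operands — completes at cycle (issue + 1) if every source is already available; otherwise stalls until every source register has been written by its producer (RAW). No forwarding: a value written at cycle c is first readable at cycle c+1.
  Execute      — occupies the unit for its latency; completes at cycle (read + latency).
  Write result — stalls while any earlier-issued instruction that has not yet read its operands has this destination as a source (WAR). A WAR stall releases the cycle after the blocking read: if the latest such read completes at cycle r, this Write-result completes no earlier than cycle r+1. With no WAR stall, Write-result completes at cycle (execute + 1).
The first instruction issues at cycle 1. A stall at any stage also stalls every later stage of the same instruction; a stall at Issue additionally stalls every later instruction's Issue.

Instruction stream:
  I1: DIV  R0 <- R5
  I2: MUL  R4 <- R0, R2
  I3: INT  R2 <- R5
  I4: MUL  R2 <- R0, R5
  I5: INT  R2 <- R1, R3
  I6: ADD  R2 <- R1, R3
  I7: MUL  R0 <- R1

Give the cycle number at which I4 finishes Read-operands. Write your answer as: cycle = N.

cycle = 19

I1 -> (1, 2, 10, 11)
I2 -> (2, 12, 16, 17)  // RAW R0: wait I1 write@11
I3 -> (3, 4, 5, 13)  // WAR R2: wait I2 read@12
I4 -> (18, 19, 23, 24)  // struct: MUL busy until I2 writes@17
I5 -> (25, 26, 27, 28)  // WAW R2: wait I4 write@24
I6 -> (29, 30, 32, 33)  // WAW R2: wait I5 write@28
I7 -> (30, 31, 35, 36)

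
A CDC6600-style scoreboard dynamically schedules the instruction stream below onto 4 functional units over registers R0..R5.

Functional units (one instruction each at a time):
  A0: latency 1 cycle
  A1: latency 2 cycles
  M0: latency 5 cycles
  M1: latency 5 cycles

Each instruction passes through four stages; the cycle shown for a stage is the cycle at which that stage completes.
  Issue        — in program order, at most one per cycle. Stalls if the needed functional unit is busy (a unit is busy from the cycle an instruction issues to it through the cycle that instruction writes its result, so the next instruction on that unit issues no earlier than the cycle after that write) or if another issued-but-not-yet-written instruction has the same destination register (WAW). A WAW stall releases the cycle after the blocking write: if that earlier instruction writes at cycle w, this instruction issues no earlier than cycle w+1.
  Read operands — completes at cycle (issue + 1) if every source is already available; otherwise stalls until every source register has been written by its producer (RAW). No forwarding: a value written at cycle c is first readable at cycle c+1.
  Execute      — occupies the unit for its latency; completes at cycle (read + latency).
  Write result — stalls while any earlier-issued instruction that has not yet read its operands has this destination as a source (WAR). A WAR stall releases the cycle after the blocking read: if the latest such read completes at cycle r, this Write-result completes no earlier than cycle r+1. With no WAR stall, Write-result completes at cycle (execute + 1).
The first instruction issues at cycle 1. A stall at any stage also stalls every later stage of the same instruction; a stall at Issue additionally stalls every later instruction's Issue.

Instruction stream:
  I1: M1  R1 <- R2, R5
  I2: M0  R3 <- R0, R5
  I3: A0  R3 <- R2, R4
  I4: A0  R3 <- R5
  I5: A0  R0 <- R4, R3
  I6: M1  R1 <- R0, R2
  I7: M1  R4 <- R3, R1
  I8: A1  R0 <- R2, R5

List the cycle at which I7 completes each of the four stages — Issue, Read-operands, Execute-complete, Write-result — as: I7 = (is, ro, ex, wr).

t=1  issue I1 (M1)
t=2  I1 read-ops; issue I2 (M0)
t=3  I2 read-ops
t=7  I1 finished on M1
t=8  I1→R1; I2 finished on M0
t=9  I2→R3
t=10  issue I3 (A0)
t=11  I3 read-ops
t=12  I3 finished on A0
t=13  I3→R3
t=14  issue I4 (A0)
t=15  I4 read-ops
t=16  I4 finished on A0
t=17  I4→R3
t=18  issue I5 (A0)
t=19  I5 read-ops; issue I6 (M1)
t=20  I5 finished on A0
t=21  I5→R0
t=22  I6 read-ops
t=27  I6 finished on M1
t=28  I6→R1
t=29  issue I7 (M1)
t=30  I7 read-ops; issue I8 (A1)
t=31  I8 read-ops
t=33  I8 finished on A1
t=34  I8→R0
t=35  I7 finished on M1
t=36  I7→R4

I7 = (29, 30, 35, 36)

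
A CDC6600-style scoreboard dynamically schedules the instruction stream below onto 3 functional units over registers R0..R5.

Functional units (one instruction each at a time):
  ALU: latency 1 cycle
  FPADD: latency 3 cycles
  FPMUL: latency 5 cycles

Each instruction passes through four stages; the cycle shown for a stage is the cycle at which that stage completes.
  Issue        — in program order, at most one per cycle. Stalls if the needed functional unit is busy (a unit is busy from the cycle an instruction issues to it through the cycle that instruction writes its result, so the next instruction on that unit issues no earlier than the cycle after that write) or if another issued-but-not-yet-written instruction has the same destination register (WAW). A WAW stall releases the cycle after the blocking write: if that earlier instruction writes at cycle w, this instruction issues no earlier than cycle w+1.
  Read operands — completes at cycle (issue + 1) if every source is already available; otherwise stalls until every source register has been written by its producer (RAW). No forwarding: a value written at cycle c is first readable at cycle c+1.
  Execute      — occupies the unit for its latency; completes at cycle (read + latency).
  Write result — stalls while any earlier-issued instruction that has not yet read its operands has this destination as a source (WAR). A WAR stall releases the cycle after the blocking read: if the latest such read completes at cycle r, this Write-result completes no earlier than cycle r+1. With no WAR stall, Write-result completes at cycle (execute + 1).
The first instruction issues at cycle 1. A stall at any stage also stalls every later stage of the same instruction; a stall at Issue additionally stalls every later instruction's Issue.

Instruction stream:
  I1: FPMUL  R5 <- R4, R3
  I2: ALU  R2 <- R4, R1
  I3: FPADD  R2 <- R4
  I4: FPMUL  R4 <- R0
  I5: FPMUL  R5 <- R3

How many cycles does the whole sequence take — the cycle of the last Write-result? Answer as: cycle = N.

cycle = 24

cycle 1: issue I1 (FPMUL)
cycle 2: I1 read-ops; issue I2 (ALU)
cycle 3: I2 read-ops
cycle 4: I2 finished on ALU
cycle 5: I2→R2
cycle 6: issue I3 (FPADD)
cycle 7: I1 finished on FPMUL; I3 read-ops
cycle 8: I1→R5
cycle 9: issue I4 (FPMUL)
cycle 10: I3 finished on FPADD; I4 read-ops
cycle 11: I3→R2
cycle 15: I4 finished on FPMUL
cycle 16: I4→R4
cycle 17: issue I5 (FPMUL)
cycle 18: I5 read-ops
cycle 23: I5 finished on FPMUL
cycle 24: I5→R5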